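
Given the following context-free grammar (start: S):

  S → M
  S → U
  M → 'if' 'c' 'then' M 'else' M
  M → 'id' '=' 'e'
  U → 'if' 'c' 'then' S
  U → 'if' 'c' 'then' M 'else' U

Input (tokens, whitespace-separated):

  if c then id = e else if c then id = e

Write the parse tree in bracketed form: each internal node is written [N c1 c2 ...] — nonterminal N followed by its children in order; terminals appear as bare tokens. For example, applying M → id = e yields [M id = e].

[S [U if c then [M id = e] else [U if c then [S [M id = e]]]]]

S
U
if c then M else U
if c then id = e else U
if c then id = e else if c then S
if c then id = e else if c then M
if c then id = e else if c then id = e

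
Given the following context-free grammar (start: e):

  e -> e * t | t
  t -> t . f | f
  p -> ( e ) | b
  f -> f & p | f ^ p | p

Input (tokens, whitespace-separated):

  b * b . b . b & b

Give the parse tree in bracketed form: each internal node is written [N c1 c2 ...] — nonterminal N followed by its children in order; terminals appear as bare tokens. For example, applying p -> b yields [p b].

[e [e [t [f [p b]]]] * [t [t [t [f [p b]]] . [f [p b]]] . [f [f [p b]] & [p b]]]]

e
e * t
t * t
f * t
p * t
b * t
b * t . f
b * t . f . f
b * f . f . f
b * p . f . f
b * b . f . f
b * b . p . f
b * b . b . f
b * b . b . f & p
b * b . b . p & p
b * b . b . b & p
b * b . b . b & b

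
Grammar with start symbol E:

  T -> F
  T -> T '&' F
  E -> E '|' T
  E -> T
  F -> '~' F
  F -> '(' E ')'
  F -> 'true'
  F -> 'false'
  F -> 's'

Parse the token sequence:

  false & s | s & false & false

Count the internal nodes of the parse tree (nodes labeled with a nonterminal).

[E [E [T [T [F false]] & [F s]]] | [T [T [T [F s]] & [F false]] & [F false]]]

12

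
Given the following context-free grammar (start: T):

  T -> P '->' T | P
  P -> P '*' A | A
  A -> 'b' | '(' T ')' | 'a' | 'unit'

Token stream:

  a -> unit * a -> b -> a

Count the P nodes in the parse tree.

[T [P [A a]] -> [T [P [P [A unit]] * [A a]] -> [T [P [A b]] -> [T [P [A a]]]]]]

5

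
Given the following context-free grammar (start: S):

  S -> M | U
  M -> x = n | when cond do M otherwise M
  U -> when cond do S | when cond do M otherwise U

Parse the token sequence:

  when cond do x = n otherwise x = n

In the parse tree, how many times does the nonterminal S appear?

1

[S [M when cond do [M x = n] otherwise [M x = n]]]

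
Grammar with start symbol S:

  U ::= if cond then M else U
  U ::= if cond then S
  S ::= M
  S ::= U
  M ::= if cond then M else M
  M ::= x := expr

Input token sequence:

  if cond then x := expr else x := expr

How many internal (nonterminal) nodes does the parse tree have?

4

[S [M if cond then [M x := expr] else [M x := expr]]]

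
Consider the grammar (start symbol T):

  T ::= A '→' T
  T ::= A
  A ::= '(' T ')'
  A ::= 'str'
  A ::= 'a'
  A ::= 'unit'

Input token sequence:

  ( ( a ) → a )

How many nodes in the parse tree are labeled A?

4

[T [A ( [T [A ( [T [A a]] )] → [T [A a]]] )]]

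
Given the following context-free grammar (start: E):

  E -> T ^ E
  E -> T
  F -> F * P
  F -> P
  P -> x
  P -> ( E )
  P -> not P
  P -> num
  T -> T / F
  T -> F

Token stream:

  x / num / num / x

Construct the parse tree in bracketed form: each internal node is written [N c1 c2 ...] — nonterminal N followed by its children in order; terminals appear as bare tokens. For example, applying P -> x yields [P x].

[E [T [T [T [T [F [P x]]] / [F [P num]]] / [F [P num]]] / [F [P x]]]]

E
T
T / F
T / F / F
T / F / F / F
F / F / F / F
P / F / F / F
x / F / F / F
x / P / F / F
x / num / F / F
x / num / P / F
x / num / num / F
x / num / num / P
x / num / num / x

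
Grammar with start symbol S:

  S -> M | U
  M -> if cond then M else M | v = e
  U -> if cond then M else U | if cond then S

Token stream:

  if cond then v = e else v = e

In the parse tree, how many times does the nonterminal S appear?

1

[S [M if cond then [M v = e] else [M v = e]]]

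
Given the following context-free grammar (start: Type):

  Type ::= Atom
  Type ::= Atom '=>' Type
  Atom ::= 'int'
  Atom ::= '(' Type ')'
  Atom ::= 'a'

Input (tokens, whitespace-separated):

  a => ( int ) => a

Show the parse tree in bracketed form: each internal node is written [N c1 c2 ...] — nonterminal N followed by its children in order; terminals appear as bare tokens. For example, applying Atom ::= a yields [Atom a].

[Type [Atom a] => [Type [Atom ( [Type [Atom int]] )] => [Type [Atom a]]]]

Type
Atom => Type
a => Type
a => Atom => Type
a => ( Type ) => Type
a => ( Atom ) => Type
a => ( int ) => Type
a => ( int ) => Atom
a => ( int ) => a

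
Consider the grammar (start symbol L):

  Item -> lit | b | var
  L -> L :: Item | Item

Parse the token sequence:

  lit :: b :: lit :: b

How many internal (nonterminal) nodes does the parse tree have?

[L [L [L [L [Item lit]] :: [Item b]] :: [Item lit]] :: [Item b]]

8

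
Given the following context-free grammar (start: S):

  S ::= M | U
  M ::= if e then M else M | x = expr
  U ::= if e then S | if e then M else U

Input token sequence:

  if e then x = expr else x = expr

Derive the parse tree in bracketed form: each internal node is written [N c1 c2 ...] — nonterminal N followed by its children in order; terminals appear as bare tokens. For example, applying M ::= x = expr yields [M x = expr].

S
M
if e then M else M
if e then x = expr else M
if e then x = expr else x = expr

[S [M if e then [M x = expr] else [M x = expr]]]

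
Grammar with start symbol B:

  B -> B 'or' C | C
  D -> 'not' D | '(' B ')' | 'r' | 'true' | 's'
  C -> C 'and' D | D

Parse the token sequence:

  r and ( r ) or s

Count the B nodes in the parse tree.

[B [B [C [C [D r]] and [D ( [B [C [D r]]] )]]] or [C [D s]]]

3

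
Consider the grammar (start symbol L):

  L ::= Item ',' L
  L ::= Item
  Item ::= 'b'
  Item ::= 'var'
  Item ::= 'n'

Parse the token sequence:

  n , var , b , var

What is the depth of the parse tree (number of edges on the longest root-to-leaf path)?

[L [Item n] , [L [Item var] , [L [Item b] , [L [Item var]]]]]

5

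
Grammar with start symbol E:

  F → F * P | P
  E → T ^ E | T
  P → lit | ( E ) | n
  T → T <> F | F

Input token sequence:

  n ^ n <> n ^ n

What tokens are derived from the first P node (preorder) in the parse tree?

[E [T [F [P n]]] ^ [E [T [T [F [P n]]] <> [F [P n]]] ^ [E [T [F [P n]]]]]]

n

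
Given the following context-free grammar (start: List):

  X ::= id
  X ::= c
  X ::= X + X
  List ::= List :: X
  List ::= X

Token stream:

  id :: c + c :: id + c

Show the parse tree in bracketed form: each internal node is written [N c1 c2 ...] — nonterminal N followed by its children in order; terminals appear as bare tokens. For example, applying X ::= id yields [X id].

[List [List [List [X id]] :: [X [X c] + [X c]]] :: [X [X id] + [X c]]]

List
List :: X
List :: X :: X
X :: X :: X
id :: X :: X
id :: X + X :: X
id :: c + X :: X
id :: c + c :: X
id :: c + c :: X + X
id :: c + c :: id + X
id :: c + c :: id + c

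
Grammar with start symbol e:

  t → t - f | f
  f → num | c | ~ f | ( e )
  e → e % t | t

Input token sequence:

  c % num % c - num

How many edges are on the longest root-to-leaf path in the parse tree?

[e [e [e [t [f c]]] % [t [f num]]] % [t [t [f c]] - [f num]]]

5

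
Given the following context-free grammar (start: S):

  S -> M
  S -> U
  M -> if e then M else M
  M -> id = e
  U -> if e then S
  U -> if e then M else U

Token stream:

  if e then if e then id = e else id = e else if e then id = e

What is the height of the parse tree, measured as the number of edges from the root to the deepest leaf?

[S [U if e then [M if e then [M id = e] else [M id = e]] else [U if e then [S [M id = e]]]]]

5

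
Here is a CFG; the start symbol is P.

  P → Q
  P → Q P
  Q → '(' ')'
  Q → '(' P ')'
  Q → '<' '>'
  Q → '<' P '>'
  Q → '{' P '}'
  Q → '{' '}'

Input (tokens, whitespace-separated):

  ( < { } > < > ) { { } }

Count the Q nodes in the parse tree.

[P [Q ( [P [Q < [P [Q { }]] >] [P [Q < >]]] )] [P [Q { [P [Q { }]] }]]]

6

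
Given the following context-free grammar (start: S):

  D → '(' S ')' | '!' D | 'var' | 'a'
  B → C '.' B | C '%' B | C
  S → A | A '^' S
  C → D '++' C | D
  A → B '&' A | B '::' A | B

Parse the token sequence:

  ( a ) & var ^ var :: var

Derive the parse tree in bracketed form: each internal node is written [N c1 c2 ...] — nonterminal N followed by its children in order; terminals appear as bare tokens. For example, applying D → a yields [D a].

S
A ^ S
B & A ^ S
C & A ^ S
D & A ^ S
( S ) & A ^ S
( A ) & A ^ S
( B ) & A ^ S
( C ) & A ^ S
( D ) & A ^ S
( a ) & A ^ S
( a ) & B ^ S
( a ) & C ^ S
( a ) & D ^ S
( a ) & var ^ S
( a ) & var ^ A
( a ) & var ^ B :: A
( a ) & var ^ C :: A
( a ) & var ^ D :: A
( a ) & var ^ var :: A
( a ) & var ^ var :: B
( a ) & var ^ var :: C
( a ) & var ^ var :: D
( a ) & var ^ var :: var

[S [A [B [C [D ( [S [A [B [C [D a]]]]] )]]] & [A [B [C [D var]]]]] ^ [S [A [B [C [D var]]] :: [A [B [C [D var]]]]]]]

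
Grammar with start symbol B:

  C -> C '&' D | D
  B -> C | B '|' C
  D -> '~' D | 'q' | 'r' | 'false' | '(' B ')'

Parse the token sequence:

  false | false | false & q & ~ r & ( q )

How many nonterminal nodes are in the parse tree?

19

[B [B [B [C [D false]]] | [C [D false]]] | [C [C [C [C [D false]] & [D q]] & [D ~ [D r]]] & [D ( [B [C [D q]]] )]]]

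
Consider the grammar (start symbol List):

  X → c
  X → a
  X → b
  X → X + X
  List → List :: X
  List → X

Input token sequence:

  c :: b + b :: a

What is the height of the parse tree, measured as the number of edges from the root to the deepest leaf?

4

[List [List [List [X c]] :: [X [X b] + [X b]]] :: [X a]]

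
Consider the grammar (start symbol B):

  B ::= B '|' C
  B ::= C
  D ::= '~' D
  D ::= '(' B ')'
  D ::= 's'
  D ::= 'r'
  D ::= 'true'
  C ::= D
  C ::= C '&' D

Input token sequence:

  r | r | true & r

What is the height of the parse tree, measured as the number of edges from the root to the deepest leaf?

[B [B [B [C [D r]]] | [C [D r]]] | [C [C [D true]] & [D r]]]

5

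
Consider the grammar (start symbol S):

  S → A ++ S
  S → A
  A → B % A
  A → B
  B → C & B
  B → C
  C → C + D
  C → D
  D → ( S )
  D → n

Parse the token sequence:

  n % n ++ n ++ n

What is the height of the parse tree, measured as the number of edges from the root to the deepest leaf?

7

[S [A [B [C [D n]]] % [A [B [C [D n]]]]] ++ [S [A [B [C [D n]]]] ++ [S [A [B [C [D n]]]]]]]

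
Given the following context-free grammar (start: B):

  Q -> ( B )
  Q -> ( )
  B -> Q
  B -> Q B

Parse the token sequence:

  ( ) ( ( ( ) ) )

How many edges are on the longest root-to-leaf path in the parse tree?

7

[B [Q ( )] [B [Q ( [B [Q ( [B [Q ( )]] )]] )]]]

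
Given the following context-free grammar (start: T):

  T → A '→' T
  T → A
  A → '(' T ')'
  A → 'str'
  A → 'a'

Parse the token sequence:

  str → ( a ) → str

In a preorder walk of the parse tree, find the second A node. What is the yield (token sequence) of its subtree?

( a )

[T [A str] → [T [A ( [T [A a]] )] → [T [A str]]]]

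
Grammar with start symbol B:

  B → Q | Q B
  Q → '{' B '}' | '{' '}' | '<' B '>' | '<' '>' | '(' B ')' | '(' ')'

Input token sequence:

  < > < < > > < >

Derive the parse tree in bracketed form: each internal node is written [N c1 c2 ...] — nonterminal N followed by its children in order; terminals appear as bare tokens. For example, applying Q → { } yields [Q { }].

B
Q B
< > B
< > Q B
< > < B > B
< > < Q > B
< > < < > > B
< > < < > > Q
< > < < > > < >

[B [Q < >] [B [Q < [B [Q < >]] >] [B [Q < >]]]]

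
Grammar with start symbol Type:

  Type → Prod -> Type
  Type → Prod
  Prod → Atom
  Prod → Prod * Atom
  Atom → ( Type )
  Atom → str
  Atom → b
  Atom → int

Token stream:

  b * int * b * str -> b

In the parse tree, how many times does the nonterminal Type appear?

2

[Type [Prod [Prod [Prod [Prod [Atom b]] * [Atom int]] * [Atom b]] * [Atom str]] -> [Type [Prod [Atom b]]]]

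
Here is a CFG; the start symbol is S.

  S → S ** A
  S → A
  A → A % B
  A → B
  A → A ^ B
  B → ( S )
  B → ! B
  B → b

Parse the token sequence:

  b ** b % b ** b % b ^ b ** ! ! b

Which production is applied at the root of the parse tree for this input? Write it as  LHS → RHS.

[S [S [S [S [A [B b]]] ** [A [A [B b]] % [B b]]] ** [A [A [A [B b]] % [B b]] ^ [B b]]] ** [A [B ! [B ! [B b]]]]]

S → S ** A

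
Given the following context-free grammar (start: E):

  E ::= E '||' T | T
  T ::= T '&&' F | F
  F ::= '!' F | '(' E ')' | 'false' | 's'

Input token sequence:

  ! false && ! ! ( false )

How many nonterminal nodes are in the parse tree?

11

[E [T [T [F ! [F false]]] && [F ! [F ! [F ( [E [T [F false]]] )]]]]]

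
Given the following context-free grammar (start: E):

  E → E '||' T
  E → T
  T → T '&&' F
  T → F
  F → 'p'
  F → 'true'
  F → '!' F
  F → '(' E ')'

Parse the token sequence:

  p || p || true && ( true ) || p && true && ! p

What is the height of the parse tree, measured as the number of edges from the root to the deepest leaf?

7

[E [E [E [E [T [F p]]] || [T [F p]]] || [T [T [F true]] && [F ( [E [T [F true]]] )]]] || [T [T [T [F p]] && [F true]] && [F ! [F p]]]]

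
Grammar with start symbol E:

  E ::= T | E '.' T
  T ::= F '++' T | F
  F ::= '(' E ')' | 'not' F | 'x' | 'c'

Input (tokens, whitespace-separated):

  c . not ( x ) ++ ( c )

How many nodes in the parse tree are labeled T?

[E [E [T [F c]]] . [T [F not [F ( [E [T [F x]]] )]] ++ [T [F ( [E [T [F c]]] )]]]]

5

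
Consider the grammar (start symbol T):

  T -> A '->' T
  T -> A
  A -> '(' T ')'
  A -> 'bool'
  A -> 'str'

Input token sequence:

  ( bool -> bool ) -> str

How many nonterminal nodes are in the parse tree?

8

[T [A ( [T [A bool] -> [T [A bool]]] )] -> [T [A str]]]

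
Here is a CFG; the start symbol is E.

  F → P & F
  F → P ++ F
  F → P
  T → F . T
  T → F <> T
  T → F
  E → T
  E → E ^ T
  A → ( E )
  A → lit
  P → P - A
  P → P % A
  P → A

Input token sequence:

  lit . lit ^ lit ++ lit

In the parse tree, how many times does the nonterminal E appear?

[E [E [T [F [P [A lit]]] . [T [F [P [A lit]]]]]] ^ [T [F [P [A lit]] ++ [F [P [A lit]]]]]]

2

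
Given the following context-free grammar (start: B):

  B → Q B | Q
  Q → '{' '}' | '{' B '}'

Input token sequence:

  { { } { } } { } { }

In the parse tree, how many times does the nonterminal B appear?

5

[B [Q { [B [Q { }] [B [Q { }]]] }] [B [Q { }] [B [Q { }]]]]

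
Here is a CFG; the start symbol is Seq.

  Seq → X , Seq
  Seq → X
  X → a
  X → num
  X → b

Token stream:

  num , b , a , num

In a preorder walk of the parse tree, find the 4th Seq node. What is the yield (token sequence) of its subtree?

num

[Seq [X num] , [Seq [X b] , [Seq [X a] , [Seq [X num]]]]]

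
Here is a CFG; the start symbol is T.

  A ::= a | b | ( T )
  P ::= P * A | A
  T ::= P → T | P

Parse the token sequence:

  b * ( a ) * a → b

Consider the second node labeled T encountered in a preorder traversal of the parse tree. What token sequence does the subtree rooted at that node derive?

[T [P [P [P [A b]] * [A ( [T [P [A a]]] )]] * [A a]] → [T [P [A b]]]]

a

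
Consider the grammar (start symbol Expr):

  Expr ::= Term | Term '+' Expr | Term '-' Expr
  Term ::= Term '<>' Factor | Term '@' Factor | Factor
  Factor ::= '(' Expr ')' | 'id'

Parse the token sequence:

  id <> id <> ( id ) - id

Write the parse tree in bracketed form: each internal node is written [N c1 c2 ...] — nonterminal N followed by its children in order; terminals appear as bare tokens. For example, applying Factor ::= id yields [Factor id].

[Expr [Term [Term [Term [Factor id]] <> [Factor id]] <> [Factor ( [Expr [Term [Factor id]]] )]] - [Expr [Term [Factor id]]]]

Expr
Term - Expr
Term <> Factor - Expr
Term <> Factor <> Factor - Expr
Factor <> Factor <> Factor - Expr
id <> Factor <> Factor - Expr
id <> id <> Factor - Expr
id <> id <> ( Expr ) - Expr
id <> id <> ( Term ) - Expr
id <> id <> ( Factor ) - Expr
id <> id <> ( id ) - Expr
id <> id <> ( id ) - Term
id <> id <> ( id ) - Factor
id <> id <> ( id ) - id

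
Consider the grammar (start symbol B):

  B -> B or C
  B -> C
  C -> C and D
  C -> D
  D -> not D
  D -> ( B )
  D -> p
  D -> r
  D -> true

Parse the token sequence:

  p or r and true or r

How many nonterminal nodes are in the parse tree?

[B [B [B [C [D p]]] or [C [C [D r]] and [D true]]] or [C [D r]]]

11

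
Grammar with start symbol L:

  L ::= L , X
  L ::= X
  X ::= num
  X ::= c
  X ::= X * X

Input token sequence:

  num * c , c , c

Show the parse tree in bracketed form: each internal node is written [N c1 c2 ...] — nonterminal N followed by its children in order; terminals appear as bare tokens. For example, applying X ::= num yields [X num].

[L [L [L [X [X num] * [X c]]] , [X c]] , [X c]]

L
L , X
L , X , X
X , X , X
X * X , X , X
num * X , X , X
num * c , X , X
num * c , c , X
num * c , c , c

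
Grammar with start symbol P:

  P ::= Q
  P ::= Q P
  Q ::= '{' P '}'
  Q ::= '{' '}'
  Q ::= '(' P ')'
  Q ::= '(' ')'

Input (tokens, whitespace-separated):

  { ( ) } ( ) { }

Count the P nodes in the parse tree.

4

[P [Q { [P [Q ( )]] }] [P [Q ( )] [P [Q { }]]]]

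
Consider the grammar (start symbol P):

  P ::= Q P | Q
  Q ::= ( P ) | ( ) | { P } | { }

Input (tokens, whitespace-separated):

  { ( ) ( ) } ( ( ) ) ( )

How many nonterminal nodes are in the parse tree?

[P [Q { [P [Q ( )] [P [Q ( )]]] }] [P [Q ( [P [Q ( )]] )] [P [Q ( )]]]]

12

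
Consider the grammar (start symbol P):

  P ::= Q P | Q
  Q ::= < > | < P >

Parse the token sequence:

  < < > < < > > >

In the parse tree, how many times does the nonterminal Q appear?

[P [Q < [P [Q < >] [P [Q < [P [Q < >]] >]]] >]]

4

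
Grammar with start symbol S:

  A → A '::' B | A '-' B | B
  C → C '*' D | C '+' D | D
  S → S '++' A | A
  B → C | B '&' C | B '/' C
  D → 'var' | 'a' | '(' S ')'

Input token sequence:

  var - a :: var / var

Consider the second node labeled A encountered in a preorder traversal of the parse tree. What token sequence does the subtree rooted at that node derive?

var - a

[S [A [A [A [B [C [D var]]]] - [B [C [D a]]]] :: [B [B [C [D var]]] / [C [D var]]]]]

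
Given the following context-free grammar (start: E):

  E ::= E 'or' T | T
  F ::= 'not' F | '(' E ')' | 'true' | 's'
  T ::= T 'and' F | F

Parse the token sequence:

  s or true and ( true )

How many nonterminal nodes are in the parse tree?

11

[E [E [T [F s]]] or [T [T [F true]] and [F ( [E [T [F true]]] )]]]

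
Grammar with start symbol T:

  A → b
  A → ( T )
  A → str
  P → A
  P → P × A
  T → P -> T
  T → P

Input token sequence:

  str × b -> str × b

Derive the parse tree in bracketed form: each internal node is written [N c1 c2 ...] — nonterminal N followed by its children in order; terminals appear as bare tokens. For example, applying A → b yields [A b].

[T [P [P [A str]] × [A b]] -> [T [P [P [A str]] × [A b]]]]

T
P -> T
P × A -> T
A × A -> T
str × A -> T
str × b -> T
str × b -> P
str × b -> P × A
str × b -> A × A
str × b -> str × A
str × b -> str × b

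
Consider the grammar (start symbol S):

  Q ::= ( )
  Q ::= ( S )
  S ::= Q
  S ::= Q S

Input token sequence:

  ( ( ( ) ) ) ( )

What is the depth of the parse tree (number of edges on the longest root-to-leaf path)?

[S [Q ( [S [Q ( [S [Q ( )]] )]] )] [S [Q ( )]]]

6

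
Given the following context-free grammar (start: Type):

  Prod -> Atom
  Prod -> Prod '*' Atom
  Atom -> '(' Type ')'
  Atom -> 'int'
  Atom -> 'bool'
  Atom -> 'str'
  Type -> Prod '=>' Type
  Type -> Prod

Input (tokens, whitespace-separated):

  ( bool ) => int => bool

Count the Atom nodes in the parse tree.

4

[Type [Prod [Atom ( [Type [Prod [Atom bool]]] )]] => [Type [Prod [Atom int]] => [Type [Prod [Atom bool]]]]]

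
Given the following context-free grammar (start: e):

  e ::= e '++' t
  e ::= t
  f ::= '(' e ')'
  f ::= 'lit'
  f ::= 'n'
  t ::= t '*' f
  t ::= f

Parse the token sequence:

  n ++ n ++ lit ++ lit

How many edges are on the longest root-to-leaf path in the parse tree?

[e [e [e [e [t [f n]]] ++ [t [f n]]] ++ [t [f lit]]] ++ [t [f lit]]]

6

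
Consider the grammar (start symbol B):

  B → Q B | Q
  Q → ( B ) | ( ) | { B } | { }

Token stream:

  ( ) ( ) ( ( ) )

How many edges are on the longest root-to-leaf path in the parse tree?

6

[B [Q ( )] [B [Q ( )] [B [Q ( [B [Q ( )]] )]]]]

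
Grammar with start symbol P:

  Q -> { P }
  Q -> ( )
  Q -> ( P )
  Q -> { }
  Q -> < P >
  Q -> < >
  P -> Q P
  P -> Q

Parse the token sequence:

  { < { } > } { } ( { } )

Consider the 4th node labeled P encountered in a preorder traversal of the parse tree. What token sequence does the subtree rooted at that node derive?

[P [Q { [P [Q < [P [Q { }]] >]] }] [P [Q { }] [P [Q ( [P [Q { }]] )]]]]

{ } ( { } )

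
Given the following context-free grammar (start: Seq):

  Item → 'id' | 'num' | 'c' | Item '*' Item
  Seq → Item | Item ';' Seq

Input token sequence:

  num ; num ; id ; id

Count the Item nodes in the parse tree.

[Seq [Item num] ; [Seq [Item num] ; [Seq [Item id] ; [Seq [Item id]]]]]

4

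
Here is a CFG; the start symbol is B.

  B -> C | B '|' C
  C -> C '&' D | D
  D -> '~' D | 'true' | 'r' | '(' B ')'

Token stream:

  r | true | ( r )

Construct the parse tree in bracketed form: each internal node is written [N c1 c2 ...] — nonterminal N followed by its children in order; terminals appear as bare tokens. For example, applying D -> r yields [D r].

B
B | C
B | C | C
C | C | C
D | C | C
r | C | C
r | D | C
r | true | C
r | true | D
r | true | ( B )
r | true | ( C )
r | true | ( D )
r | true | ( r )

[B [B [B [C [D r]]] | [C [D true]]] | [C [D ( [B [C [D r]]] )]]]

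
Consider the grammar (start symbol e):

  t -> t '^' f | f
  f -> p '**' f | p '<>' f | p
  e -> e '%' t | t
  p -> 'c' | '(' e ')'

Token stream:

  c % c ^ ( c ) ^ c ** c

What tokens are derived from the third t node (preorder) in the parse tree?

[e [e [t [f [p c]]]] % [t [t [t [f [p c]]] ^ [f [p ( [e [t [f [p c]]]] )]]] ^ [f [p c] ** [f [p c]]]]]

c ^ ( c )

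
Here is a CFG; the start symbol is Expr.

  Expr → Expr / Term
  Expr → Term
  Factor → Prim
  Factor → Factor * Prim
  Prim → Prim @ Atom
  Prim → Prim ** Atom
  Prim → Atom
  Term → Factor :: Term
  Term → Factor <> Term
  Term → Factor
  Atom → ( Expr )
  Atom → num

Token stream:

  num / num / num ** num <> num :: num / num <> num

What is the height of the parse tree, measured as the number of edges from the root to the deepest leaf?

8

[Expr [Expr [Expr [Expr [Term [Factor [Prim [Atom num]]]]] / [Term [Factor [Prim [Atom num]]]]] / [Term [Factor [Prim [Prim [Atom num]] ** [Atom num]]] <> [Term [Factor [Prim [Atom num]]] :: [Term [Factor [Prim [Atom num]]]]]]] / [Term [Factor [Prim [Atom num]]] <> [Term [Factor [Prim [Atom num]]]]]]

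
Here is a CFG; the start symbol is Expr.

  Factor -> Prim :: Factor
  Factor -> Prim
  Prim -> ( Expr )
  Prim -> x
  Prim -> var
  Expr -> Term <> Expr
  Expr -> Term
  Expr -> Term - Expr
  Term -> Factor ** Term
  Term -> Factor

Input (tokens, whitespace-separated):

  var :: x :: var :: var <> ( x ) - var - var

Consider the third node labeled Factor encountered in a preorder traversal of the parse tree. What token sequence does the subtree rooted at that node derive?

var :: var

[Expr [Term [Factor [Prim var] :: [Factor [Prim x] :: [Factor [Prim var] :: [Factor [Prim var]]]]]] <> [Expr [Term [Factor [Prim ( [Expr [Term [Factor [Prim x]]]] )]]] - [Expr [Term [Factor [Prim var]]] - [Expr [Term [Factor [Prim var]]]]]]]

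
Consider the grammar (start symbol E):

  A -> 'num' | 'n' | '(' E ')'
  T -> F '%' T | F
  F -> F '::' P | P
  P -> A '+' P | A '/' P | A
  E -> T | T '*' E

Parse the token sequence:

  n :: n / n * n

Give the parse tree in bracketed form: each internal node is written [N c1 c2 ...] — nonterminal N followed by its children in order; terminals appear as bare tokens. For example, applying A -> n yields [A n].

[E [T [F [F [P [A n]]] :: [P [A n] / [P [A n]]]]] * [E [T [F [P [A n]]]]]]

E
T * E
F * E
F :: P * E
P :: P * E
A :: P * E
n :: P * E
n :: A / P * E
n :: n / P * E
n :: n / A * E
n :: n / n * E
n :: n / n * T
n :: n / n * F
n :: n / n * P
n :: n / n * A
n :: n / n * n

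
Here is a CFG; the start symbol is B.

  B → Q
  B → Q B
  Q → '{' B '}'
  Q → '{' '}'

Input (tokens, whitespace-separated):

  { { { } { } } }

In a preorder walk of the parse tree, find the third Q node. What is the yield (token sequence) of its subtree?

{ }

[B [Q { [B [Q { [B [Q { }] [B [Q { }]]] }]] }]]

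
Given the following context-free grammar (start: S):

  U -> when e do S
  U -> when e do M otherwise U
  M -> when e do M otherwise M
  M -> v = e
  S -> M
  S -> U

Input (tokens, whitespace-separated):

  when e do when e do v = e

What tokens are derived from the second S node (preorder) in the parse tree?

when e do v = e

[S [U when e do [S [U when e do [S [M v = e]]]]]]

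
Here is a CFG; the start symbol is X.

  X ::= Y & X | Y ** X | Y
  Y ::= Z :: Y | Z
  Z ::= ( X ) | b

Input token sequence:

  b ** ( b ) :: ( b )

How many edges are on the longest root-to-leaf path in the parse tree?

[X [Y [Z b]] ** [X [Y [Z ( [X [Y [Z b]]] )] :: [Y [Z ( [X [Y [Z b]]] )]]]]]

8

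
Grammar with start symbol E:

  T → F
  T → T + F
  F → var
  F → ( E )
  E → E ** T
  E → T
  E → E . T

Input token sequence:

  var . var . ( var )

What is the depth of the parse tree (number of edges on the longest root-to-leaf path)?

6

[E [E [E [T [F var]]] . [T [F var]]] . [T [F ( [E [T [F var]]] )]]]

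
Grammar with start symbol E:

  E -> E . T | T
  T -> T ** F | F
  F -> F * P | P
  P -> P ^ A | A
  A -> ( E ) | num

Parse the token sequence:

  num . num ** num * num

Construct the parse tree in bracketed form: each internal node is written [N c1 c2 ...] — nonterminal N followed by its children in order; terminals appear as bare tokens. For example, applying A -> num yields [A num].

[E [E [T [F [P [A num]]]]] . [T [T [F [P [A num]]]] ** [F [F [P [A num]]] * [P [A num]]]]]

E
E . T
T . T
F . T
P . T
A . T
num . T
num . T ** F
num . F ** F
num . P ** F
num . A ** F
num . num ** F
num . num ** F * P
num . num ** P * P
num . num ** A * P
num . num ** num * P
num . num ** num * A
num . num ** num * num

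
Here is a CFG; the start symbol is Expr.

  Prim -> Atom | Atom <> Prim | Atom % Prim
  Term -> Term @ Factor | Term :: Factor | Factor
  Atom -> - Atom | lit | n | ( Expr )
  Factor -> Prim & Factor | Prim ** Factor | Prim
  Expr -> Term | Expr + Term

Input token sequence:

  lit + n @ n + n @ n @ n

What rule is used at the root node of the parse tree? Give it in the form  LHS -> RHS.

Expr -> Expr + Term

[Expr [Expr [Expr [Term [Factor [Prim [Atom lit]]]]] + [Term [Term [Factor [Prim [Atom n]]]] @ [Factor [Prim [Atom n]]]]] + [Term [Term [Term [Factor [Prim [Atom n]]]] @ [Factor [Prim [Atom n]]]] @ [Factor [Prim [Atom n]]]]]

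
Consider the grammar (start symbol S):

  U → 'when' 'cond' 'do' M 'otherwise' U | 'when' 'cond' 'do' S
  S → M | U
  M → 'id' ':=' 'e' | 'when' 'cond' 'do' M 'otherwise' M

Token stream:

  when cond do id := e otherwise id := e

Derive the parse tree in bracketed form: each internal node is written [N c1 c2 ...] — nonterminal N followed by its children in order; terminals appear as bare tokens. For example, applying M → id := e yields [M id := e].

[S [M when cond do [M id := e] otherwise [M id := e]]]

S
M
when cond do M otherwise M
when cond do id := e otherwise M
when cond do id := e otherwise id := e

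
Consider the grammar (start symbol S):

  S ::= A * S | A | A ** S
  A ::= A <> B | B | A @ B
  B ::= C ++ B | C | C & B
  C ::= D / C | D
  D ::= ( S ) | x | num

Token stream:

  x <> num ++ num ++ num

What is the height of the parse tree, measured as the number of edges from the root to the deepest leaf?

7

[S [A [A [B [C [D x]]]] <> [B [C [D num]] ++ [B [C [D num]] ++ [B [C [D num]]]]]]]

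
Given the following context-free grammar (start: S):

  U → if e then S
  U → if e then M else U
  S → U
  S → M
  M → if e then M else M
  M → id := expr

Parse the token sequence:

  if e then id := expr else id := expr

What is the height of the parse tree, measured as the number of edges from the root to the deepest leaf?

[S [M if e then [M id := expr] else [M id := expr]]]

3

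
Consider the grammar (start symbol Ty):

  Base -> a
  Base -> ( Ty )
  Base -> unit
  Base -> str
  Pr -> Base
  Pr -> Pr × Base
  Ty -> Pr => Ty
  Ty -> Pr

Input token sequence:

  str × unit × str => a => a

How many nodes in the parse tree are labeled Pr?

5

[Ty [Pr [Pr [Pr [Base str]] × [Base unit]] × [Base str]] => [Ty [Pr [Base a]] => [Ty [Pr [Base a]]]]]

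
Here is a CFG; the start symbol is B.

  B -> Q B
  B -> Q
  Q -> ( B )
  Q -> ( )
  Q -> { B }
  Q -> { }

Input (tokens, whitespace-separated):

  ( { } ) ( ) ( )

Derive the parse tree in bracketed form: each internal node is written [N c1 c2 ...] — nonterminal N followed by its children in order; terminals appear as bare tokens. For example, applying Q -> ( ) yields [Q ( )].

[B [Q ( [B [Q { }]] )] [B [Q ( )] [B [Q ( )]]]]

B
Q B
( B ) B
( Q ) B
( { } ) B
( { } ) Q B
( { } ) ( ) B
( { } ) ( ) Q
( { } ) ( ) ( )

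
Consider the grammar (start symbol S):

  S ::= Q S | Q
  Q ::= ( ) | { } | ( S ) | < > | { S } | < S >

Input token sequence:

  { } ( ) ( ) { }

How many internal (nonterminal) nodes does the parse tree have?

8

[S [Q { }] [S [Q ( )] [S [Q ( )] [S [Q { }]]]]]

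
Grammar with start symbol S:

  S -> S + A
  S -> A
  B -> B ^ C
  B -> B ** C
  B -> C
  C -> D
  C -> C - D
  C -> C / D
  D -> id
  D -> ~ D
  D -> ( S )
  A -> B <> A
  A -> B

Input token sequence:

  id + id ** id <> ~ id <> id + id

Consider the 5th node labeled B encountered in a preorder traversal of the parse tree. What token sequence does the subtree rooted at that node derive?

id

[S [S [S [A [B [C [D id]]]]] + [A [B [B [C [D id]]] ** [C [D id]]] <> [A [B [C [D ~ [D id]]]] <> [A [B [C [D id]]]]]]] + [A [B [C [D id]]]]]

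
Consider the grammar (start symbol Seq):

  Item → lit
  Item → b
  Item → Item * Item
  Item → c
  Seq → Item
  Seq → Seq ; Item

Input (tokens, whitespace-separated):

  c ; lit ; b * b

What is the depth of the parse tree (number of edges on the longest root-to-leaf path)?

4

[Seq [Seq [Seq [Item c]] ; [Item lit]] ; [Item [Item b] * [Item b]]]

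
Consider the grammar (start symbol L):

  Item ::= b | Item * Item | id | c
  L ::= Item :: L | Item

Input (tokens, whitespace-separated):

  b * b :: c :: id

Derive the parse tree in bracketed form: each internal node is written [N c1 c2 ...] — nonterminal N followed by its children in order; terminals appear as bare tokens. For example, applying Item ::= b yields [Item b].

L
Item :: L
Item * Item :: L
b * Item :: L
b * b :: L
b * b :: Item :: L
b * b :: c :: L
b * b :: c :: Item
b * b :: c :: id

[L [Item [Item b] * [Item b]] :: [L [Item c] :: [L [Item id]]]]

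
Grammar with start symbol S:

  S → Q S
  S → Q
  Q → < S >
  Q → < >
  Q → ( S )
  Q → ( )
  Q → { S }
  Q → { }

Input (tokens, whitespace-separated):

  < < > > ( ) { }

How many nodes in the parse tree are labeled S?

[S [Q < [S [Q < >]] >] [S [Q ( )] [S [Q { }]]]]

4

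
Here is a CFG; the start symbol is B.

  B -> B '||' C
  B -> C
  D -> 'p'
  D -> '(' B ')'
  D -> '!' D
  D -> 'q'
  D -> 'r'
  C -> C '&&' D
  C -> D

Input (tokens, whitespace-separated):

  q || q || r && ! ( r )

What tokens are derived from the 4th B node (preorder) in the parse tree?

[B [B [B [C [D q]]] || [C [D q]]] || [C [C [D r]] && [D ! [D ( [B [C [D r]]] )]]]]

r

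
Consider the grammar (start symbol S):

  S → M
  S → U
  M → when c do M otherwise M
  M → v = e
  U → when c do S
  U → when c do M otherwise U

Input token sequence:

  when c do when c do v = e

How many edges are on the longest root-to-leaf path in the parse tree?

6

[S [U when c do [S [U when c do [S [M v = e]]]]]]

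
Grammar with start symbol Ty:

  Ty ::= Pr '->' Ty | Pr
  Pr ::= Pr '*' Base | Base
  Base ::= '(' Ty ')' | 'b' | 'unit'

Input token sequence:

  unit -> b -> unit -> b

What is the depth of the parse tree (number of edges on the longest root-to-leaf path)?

6

[Ty [Pr [Base unit]] -> [Ty [Pr [Base b]] -> [Ty [Pr [Base unit]] -> [Ty [Pr [Base b]]]]]]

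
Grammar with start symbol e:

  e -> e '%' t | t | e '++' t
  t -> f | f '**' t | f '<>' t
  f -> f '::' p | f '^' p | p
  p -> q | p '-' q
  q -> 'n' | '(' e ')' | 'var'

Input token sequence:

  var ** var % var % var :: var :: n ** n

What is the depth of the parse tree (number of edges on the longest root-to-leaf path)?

[e [e [e [t [f [p [q var]]] ** [t [f [p [q var]]]]]] % [t [f [p [q var]]]]] % [t [f [f [f [p [q var]]] :: [p [q var]]] :: [p [q n]]] ** [t [f [p [q n]]]]]]

8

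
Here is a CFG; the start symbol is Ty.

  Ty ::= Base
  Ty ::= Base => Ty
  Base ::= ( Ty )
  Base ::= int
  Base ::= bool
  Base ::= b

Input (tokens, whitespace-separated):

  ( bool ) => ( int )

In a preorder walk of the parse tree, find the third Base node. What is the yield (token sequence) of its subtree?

( int )

[Ty [Base ( [Ty [Base bool]] )] => [Ty [Base ( [Ty [Base int]] )]]]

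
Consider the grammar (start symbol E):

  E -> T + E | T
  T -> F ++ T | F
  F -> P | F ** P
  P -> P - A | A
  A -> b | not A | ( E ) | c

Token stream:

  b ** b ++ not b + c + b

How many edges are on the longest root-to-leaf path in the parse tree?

[E [T [F [F [P [A b]]] ** [P [A b]]] ++ [T [F [P [A not [A b]]]]]] + [E [T [F [P [A c]]]] + [E [T [F [P [A b]]]]]]]

7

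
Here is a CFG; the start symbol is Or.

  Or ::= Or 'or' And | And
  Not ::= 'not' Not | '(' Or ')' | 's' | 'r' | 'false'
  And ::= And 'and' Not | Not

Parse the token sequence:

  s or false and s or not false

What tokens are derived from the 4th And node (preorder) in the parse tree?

[Or [Or [Or [And [Not s]]] or [And [And [Not false]] and [Not s]]] or [And [Not not [Not false]]]]

not false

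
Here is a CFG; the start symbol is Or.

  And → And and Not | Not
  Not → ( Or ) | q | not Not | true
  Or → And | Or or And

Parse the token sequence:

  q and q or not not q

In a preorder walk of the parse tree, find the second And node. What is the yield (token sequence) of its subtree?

[Or [Or [And [And [Not q]] and [Not q]]] or [And [Not not [Not not [Not q]]]]]

q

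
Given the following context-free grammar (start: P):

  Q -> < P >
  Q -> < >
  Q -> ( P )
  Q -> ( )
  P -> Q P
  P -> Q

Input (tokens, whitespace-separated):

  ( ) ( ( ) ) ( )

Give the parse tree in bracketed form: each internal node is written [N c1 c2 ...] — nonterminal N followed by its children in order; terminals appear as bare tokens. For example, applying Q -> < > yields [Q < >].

P
Q P
( ) P
( ) Q P
( ) ( P ) P
( ) ( Q ) P
( ) ( ( ) ) P
( ) ( ( ) ) Q
( ) ( ( ) ) ( )

[P [Q ( )] [P [Q ( [P [Q ( )]] )] [P [Q ( )]]]]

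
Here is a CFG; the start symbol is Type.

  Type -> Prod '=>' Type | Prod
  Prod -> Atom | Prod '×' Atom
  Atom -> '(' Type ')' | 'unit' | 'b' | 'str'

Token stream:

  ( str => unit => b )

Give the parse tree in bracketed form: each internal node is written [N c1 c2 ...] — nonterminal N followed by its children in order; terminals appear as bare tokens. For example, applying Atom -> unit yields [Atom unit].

[Type [Prod [Atom ( [Type [Prod [Atom str]] => [Type [Prod [Atom unit]] => [Type [Prod [Atom b]]]]] )]]]

Type
Prod
Atom
( Type )
( Prod => Type )
( Atom => Type )
( str => Type )
( str => Prod => Type )
( str => Atom => Type )
( str => unit => Type )
( str => unit => Prod )
( str => unit => Atom )
( str => unit => b )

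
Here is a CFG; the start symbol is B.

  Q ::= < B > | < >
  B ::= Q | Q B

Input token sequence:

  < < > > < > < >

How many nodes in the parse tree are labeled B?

[B [Q < [B [Q < >]] >] [B [Q < >] [B [Q < >]]]]

4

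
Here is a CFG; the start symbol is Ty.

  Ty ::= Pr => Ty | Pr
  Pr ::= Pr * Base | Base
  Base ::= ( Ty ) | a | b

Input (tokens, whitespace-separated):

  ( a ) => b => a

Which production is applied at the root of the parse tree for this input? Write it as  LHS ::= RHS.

Ty ::= Pr => Ty

[Ty [Pr [Base ( [Ty [Pr [Base a]]] )]] => [Ty [Pr [Base b]] => [Ty [Pr [Base a]]]]]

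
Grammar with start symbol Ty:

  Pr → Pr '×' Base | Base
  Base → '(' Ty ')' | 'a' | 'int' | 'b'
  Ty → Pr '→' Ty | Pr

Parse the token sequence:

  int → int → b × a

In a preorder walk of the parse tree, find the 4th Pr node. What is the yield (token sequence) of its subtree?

b

[Ty [Pr [Base int]] → [Ty [Pr [Base int]] → [Ty [Pr [Pr [Base b]] × [Base a]]]]]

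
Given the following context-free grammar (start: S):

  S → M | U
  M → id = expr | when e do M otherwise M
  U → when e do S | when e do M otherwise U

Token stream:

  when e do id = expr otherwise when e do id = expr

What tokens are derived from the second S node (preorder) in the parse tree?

[S [U when e do [M id = expr] otherwise [U when e do [S [M id = expr]]]]]

id = expr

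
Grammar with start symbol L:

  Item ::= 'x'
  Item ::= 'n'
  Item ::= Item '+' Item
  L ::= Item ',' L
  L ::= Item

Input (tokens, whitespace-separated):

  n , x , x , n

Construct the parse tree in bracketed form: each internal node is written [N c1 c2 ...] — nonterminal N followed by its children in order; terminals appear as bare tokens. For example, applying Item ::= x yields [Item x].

L
Item , L
n , L
n , Item , L
n , x , L
n , x , Item , L
n , x , x , L
n , x , x , Item
n , x , x , n

[L [Item n] , [L [Item x] , [L [Item x] , [L [Item n]]]]]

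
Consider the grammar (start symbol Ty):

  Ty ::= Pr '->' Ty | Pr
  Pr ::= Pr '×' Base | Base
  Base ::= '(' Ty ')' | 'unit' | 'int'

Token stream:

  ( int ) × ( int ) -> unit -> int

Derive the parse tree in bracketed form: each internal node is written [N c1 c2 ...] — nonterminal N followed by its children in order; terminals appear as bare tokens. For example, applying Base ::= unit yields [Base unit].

[Ty [Pr [Pr [Base ( [Ty [Pr [Base int]]] )]] × [Base ( [Ty [Pr [Base int]]] )]] -> [Ty [Pr [Base unit]] -> [Ty [Pr [Base int]]]]]

Ty
Pr -> Ty
Pr × Base -> Ty
Base × Base -> Ty
( Ty ) × Base -> Ty
( Pr ) × Base -> Ty
( Base ) × Base -> Ty
( int ) × Base -> Ty
( int ) × ( Ty ) -> Ty
( int ) × ( Pr ) -> Ty
( int ) × ( Base ) -> Ty
( int ) × ( int ) -> Ty
( int ) × ( int ) -> Pr -> Ty
( int ) × ( int ) -> Base -> Ty
( int ) × ( int ) -> unit -> Ty
( int ) × ( int ) -> unit -> Pr
( int ) × ( int ) -> unit -> Base
( int ) × ( int ) -> unit -> int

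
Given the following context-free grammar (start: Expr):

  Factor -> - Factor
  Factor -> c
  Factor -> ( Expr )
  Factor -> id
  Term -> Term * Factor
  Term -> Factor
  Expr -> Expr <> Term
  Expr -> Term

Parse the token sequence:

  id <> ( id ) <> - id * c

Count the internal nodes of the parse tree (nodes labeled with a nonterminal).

[Expr [Expr [Expr [Term [Factor id]]] <> [Term [Factor ( [Expr [Term [Factor id]]] )]]] <> [Term [Term [Factor - [Factor id]]] * [Factor c]]]

15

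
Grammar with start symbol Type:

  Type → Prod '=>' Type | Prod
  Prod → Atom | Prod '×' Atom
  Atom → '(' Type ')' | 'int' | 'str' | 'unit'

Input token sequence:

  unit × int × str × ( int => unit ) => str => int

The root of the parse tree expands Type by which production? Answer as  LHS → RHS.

Type → Prod '=>' Type

[Type [Prod [Prod [Prod [Prod [Atom unit]] × [Atom int]] × [Atom str]] × [Atom ( [Type [Prod [Atom int]] => [Type [Prod [Atom unit]]]] )]] => [Type [Prod [Atom str]] => [Type [Prod [Atom int]]]]]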